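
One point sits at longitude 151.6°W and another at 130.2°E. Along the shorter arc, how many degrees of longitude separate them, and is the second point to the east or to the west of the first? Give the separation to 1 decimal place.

Raw difference: 130.2 − -151.6 = 281.8°.
Normalise into (−180°, 180°]: 281.8° − 360° = -78.2°.
Negative ⇒ the second point lies to the west; separation 78.2°.

78.2° west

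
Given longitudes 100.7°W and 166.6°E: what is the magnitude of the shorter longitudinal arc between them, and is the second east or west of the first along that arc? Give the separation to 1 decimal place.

92.7° west

Raw difference: 166.6 − -100.7 = 267.3°.
Normalise into (−180°, 180°]: 267.3° − 360° = -92.7°.
Negative ⇒ the second point lies to the west; separation 92.7°.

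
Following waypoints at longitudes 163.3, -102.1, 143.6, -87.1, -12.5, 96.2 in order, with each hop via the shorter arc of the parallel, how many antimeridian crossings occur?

3

Leg 1: +163.3° → -102.1°, shortest Δλ = 94.6° (east) — crosses 180°.
Leg 2: -102.1° → +143.6°, shortest Δλ = -114.3° (west) — crosses 180°.
Leg 3: +143.6° → -87.1°, shortest Δλ = 129.3° (east) — crosses 180°.
Leg 4: -87.1° → -12.5°, shortest Δλ = 74.6° (east) — does not cross 180°.
Leg 5: -12.5° → +96.2°, shortest Δλ = 108.7° (east) — does not cross 180°.
Total crossings: 3.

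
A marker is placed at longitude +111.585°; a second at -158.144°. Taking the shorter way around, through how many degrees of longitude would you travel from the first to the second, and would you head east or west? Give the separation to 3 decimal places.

Raw difference: -158.144 − 111.585 = -269.729°.
Normalise into (−180°, 180°]: -269.729° + 360° = 90.271°.
Positive ⇒ the second point lies to the east; separation 90.271°.

90.271° east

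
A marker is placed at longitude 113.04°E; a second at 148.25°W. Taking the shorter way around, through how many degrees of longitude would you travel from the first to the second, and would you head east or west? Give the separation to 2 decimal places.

98.71° east

Raw difference: -148.25 − 113.04 = -261.29°.
Normalise into (−180°, 180°]: -261.29° + 360° = 98.71°.
Positive ⇒ the second point lies to the east; separation 98.71°.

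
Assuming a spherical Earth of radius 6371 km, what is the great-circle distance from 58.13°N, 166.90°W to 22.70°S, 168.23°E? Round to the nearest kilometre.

9278 km

Δλ = 168.23 − -166.90 = 335.13°; wrapped into (−180°, 180°]: -24.87°.
Δφ = -22.70 − 58.13 = -80.83°.
a = sin²(Δφ/2) + cos φ₁ · cos φ₂ · sin²(Δλ/2) = 0.442903.
c = 2·atan2(√a, √(1−a)) = 1.45635 rad → d = 6371·c ≈ 9278.43 km.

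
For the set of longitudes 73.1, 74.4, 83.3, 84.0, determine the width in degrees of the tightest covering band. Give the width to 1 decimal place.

Sort the longitudes: +73.1°, +74.4°, +83.3°, +84.0°.
Eastward gaps between consecutive values (wrapping around): 1.3°, 8.9°, 0.7°, 349.1°.
Largest gap = 349.1° ⇒ minimal covering band is its complement: 360° − 349.1° = 10.9°.
Band runs from +73.1° eastward to +84.0°.

10.9°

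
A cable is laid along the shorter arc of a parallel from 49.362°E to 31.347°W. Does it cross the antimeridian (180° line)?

No

Signed shortest Δλ = ((-31.347 − 49.362 + 180) mod 360) − 180 = -80.709°.
Going west by 80.709° from +49.362° reaches -31.347° without touching 180°.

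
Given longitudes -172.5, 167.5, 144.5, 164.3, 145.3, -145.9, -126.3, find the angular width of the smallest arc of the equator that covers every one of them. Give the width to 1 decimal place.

89.2°

Sort the longitudes: -172.5°, -145.9°, -126.3°, +144.5°, +145.3°, +164.3°, +167.5°.
Eastward gaps between consecutive values (wrapping around): 26.6°, 19.6°, 270.8°, 0.8°, 19.0°, 3.2°, 20.0°.
Largest gap = 270.8° ⇒ minimal covering band is its complement: 360° − 270.8° = 89.2°.
Band runs from +144.5° eastward to -126.3°, crossing the antimeridian.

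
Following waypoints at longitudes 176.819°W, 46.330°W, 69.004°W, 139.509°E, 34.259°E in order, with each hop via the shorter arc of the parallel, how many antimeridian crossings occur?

Leg 1: -176.819° → -46.330°, shortest Δλ = 130.489° (east) — does not cross 180°.
Leg 2: -46.330° → -69.004°, shortest Δλ = -22.674° (west) — does not cross 180°.
Leg 3: -69.004° → +139.509°, shortest Δλ = -151.487° (west) — crosses 180°.
Leg 4: +139.509° → +34.259°, shortest Δλ = -105.25° (west) — does not cross 180°.
Total crossings: 1.

1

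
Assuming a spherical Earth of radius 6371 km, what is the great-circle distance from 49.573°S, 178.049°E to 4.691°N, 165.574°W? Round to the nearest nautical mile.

Δλ = -165.574 − 178.049 = -343.623°; wrapped into (−180°, 180°]: 16.377°.
Δφ = 4.691 − -49.573 = 54.264°.
a = sin²(Δφ/2) + cos φ₁ · cos φ₂ · sin²(Δλ/2) = 0.221086.
c = 2·atan2(√a, √(1−a)) = 0.97903 rad → d = 6371·c ≈ 6237.39 km ≈ 3367.92 nmi.

3368 nmi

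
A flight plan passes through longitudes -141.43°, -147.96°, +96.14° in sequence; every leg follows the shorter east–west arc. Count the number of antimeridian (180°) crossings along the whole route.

Leg 1: -141.43° → -147.96°, shortest Δλ = -6.53° (west) — does not cross 180°.
Leg 2: -147.96° → +96.14°, shortest Δλ = -115.9° (west) — crosses 180°.
Total crossings: 1.

1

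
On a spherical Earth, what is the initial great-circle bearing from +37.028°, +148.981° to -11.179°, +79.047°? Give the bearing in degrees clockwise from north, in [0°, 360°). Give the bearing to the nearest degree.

249°

Δλ = 79.047 − 148.981 = -69.934°.
θ = atan2( sin Δλ · cos φ₂ , cos φ₁ · sin φ₂ − sin φ₁ · cos φ₂ · cos Δλ )
  = atan2(-0.92148, -0.35748) = -111.203° → normalised to [0°, 360°): 248.797°.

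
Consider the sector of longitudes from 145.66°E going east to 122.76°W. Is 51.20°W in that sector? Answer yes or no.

No

Band width going east from +145.66° to -122.76°: ((-122.76 − 145.66) mod 360) = 91.58°.
Offset of -51.20° east of the west edge: ((-51.20 − 145.66) mod 360) = 163.14°.
163.14° > 91.58° ⇒ outside.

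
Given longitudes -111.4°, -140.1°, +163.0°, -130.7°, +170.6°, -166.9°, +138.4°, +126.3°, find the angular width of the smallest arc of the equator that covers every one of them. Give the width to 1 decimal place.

122.3°

Sort the longitudes: -166.9°, -140.1°, -130.7°, -111.4°, +126.3°, +138.4°, +163.0°, +170.6°.
Eastward gaps between consecutive values (wrapping around): 26.8°, 9.4°, 19.3°, 237.7°, 12.1°, 24.6°, 7.6°, 22.5°.
Largest gap = 237.7° ⇒ minimal covering band is its complement: 360° − 237.7° = 122.3°.
Band runs from +126.3° eastward to -111.4°, crossing the antimeridian.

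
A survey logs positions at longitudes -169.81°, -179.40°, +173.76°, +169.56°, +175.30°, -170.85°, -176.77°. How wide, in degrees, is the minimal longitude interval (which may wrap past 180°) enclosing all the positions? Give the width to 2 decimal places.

20.63°

Sort the longitudes: -179.40°, -176.77°, -170.85°, -169.81°, +169.56°, +173.76°, +175.30°.
Eastward gaps between consecutive values (wrapping around): 2.63°, 5.92°, 1.04°, 339.37°, 4.20°, 1.54°, 5.30°.
Largest gap = 339.37° ⇒ minimal covering band is its complement: 360° − 339.37° = 20.63°.
Band runs from +169.56° eastward to -169.81°, crossing the antimeridian.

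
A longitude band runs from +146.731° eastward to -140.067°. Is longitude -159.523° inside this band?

Yes

Band width going east from +146.731° to -140.067°: ((-140.067 − 146.731) mod 360) = 73.202°.
Offset of -159.523° east of the west edge: ((-159.523 − 146.731) mod 360) = 53.746°.
53.746° ≤ 73.202° ⇒ inside.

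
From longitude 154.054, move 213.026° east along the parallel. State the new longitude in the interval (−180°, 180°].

+7.080°

Start at +154.054°; shift +213.026° → +367.080°.
+367.080° lies outside (−180°, 180°]; subtract 360° → +7.080°.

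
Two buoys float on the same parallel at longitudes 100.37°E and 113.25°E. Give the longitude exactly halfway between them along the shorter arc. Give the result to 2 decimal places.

Signed shortest Δλ from +100.37° to +113.25° is +12.88°.
Midpoint longitude = +100.37° + (+12.88°)/2 = +100.37° + 6.44° = +106.81°.

106.81°E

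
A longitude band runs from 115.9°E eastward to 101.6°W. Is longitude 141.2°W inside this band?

Band width going east from +115.9° to -101.6°: ((-101.6 − 115.9) mod 360) = 142.5°.
Offset of -141.2° east of the west edge: ((-141.2 − 115.9) mod 360) = 102.9°.
102.9° ≤ 142.5° ⇒ inside.

Yes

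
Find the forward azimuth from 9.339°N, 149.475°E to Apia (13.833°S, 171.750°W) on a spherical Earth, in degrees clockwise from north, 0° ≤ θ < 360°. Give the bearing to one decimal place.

Δλ = -171.750 − 149.475 = -321.225°; wrapped into (−180°, 180°]: 38.775°.
θ = atan2( sin Δλ · cos φ₂ , cos φ₁ · sin φ₂ − sin φ₁ · cos φ₂ · cos Δλ )
  = atan2(0.60810, -0.35877) = 120.540° → normalised to [0°, 360°): 120.540°.

120.5°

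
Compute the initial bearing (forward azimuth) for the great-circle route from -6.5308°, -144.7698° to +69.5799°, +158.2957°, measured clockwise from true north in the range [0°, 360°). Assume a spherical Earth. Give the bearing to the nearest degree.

343°

Δλ = 158.2957 − -144.7698 = 303.0655°; wrapped into (−180°, 180°]: -56.9345°.
θ = atan2( sin Δλ · cos φ₂ , cos φ₁ · sin φ₂ − sin φ₁ · cos φ₂ · cos Δλ )
  = atan2(-0.29240, 0.95273) = -17.061° → normalised to [0°, 360°): 342.939°.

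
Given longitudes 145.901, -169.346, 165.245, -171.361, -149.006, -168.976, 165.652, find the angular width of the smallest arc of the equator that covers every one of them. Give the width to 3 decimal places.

Sort the longitudes: -171.361°, -169.346°, -168.976°, -149.006°, +145.901°, +165.245°, +165.652°.
Eastward gaps between consecutive values (wrapping around): 2.015°, 0.370°, 19.970°, 294.907°, 19.344°, 0.407°, 22.987°.
Largest gap = 294.907° ⇒ minimal covering band is its complement: 360° − 294.907° = 65.093°.
Band runs from +145.901° eastward to -149.006°, crossing the antimeridian.

65.093°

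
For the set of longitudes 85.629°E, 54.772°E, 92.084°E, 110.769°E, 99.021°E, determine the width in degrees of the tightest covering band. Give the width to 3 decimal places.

55.997°

Sort the longitudes: +54.772°, +85.629°, +92.084°, +99.021°, +110.769°.
Eastward gaps between consecutive values (wrapping around): 30.857°, 6.455°, 6.937°, 11.748°, 304.003°.
Largest gap = 304.003° ⇒ minimal covering band is its complement: 360° − 304.003° = 55.997°.
Band runs from +54.772° eastward to +110.769°.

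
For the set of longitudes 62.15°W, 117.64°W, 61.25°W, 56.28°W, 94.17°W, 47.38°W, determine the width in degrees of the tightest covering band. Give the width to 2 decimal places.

Sort the longitudes: -117.64°, -94.17°, -62.15°, -61.25°, -56.28°, -47.38°.
Eastward gaps between consecutive values (wrapping around): 23.47°, 32.02°, 0.90°, 4.97°, 8.90°, 289.74°.
Largest gap = 289.74° ⇒ minimal covering band is its complement: 360° − 289.74° = 70.26°.
Band runs from -117.64° eastward to -47.38°.

70.26°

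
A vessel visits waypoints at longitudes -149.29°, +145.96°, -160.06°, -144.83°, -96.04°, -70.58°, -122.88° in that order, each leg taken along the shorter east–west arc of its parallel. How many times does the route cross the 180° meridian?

Leg 1: -149.29° → +145.96°, shortest Δλ = -64.75° (west) — crosses 180°.
Leg 2: +145.96° → -160.06°, shortest Δλ = 53.98° (east) — crosses 180°.
Leg 3: -160.06° → -144.83°, shortest Δλ = 15.23° (east) — does not cross 180°.
Leg 4: -144.83° → -96.04°, shortest Δλ = 48.79° (east) — does not cross 180°.
Leg 5: -96.04° → -70.58°, shortest Δλ = 25.46° (east) — does not cross 180°.
Leg 6: -70.58° → -122.88°, shortest Δλ = -52.3° (west) — does not cross 180°.
Total crossings: 2.

2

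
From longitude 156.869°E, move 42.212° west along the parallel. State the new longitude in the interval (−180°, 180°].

Start at +156.869°; shift −42.212° → +114.657°.
+114.657° already lies in (−180°, 180°].

114.657°E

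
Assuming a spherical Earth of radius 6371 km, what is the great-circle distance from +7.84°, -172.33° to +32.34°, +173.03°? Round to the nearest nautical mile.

1682 nmi

Δλ = 173.03 − -172.33 = 345.36°; wrapped into (−180°, 180°]: -14.64°.
Δφ = 32.34 − 7.84 = 24.50°.
a = sin²(Δφ/2) + cos φ₁ · cos φ₂ · sin²(Δλ/2) = 0.058607.
c = 2·atan2(√a, √(1−a)) = 0.48903 rad → d = 6371·c ≈ 3115.64 km ≈ 1682.31 nmi.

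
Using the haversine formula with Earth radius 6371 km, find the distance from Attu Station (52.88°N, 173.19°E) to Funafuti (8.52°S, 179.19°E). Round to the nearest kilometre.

Δλ = 179.19 − 173.19 = 6.00°.
Δφ = -8.52 − 52.88 = -61.40°.
a = sin²(Δφ/2) + cos φ₁ · cos φ₂ · sin²(Δλ/2) = 0.262289.
c = 2·atan2(√a, √(1−a)) = 1.07535 rad → d = 6371·c ≈ 6851.07 km.

6851 km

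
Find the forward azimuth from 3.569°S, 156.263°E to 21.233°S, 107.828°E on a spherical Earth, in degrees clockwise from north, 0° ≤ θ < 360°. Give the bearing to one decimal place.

245.2°

Δλ = 107.828 − 156.263 = -48.435°.
θ = atan2( sin Δλ · cos φ₂ , cos φ₁ · sin φ₂ − sin φ₁ · cos φ₂ · cos Δλ )
  = atan2(-0.69741, -0.32296) = -114.848° → normalised to [0°, 360°): 245.152°.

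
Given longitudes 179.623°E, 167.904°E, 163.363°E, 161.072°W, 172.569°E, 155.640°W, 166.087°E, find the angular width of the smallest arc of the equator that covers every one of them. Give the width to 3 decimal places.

Sort the longitudes: -161.072°, -155.640°, +163.363°, +166.087°, +167.904°, +172.569°, +179.623°.
Eastward gaps between consecutive values (wrapping around): 5.432°, 319.003°, 2.724°, 1.817°, 4.665°, 7.054°, 19.305°.
Largest gap = 319.003° ⇒ minimal covering band is its complement: 360° − 319.003° = 40.997°.
Band runs from +163.363° eastward to -155.640°, crossing the antimeridian.

40.997°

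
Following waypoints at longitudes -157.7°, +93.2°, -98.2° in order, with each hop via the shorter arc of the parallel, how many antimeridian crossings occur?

2

Leg 1: -157.7° → +93.2°, shortest Δλ = -109.1° (west) — crosses 180°.
Leg 2: +93.2° → -98.2°, shortest Δλ = 168.6° (east) — crosses 180°.
Total crossings: 2.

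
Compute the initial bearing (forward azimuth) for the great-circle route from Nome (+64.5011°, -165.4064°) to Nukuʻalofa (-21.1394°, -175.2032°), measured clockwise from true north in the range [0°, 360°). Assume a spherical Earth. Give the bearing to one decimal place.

Δλ = -175.2032 − -165.4064 = -9.7968°.
θ = atan2( sin Δλ · cos φ₂ , cos φ₁ · sin φ₂ − sin φ₁ · cos φ₂ · cos Δλ )
  = atan2(-0.15870, -0.98483) = -170.846° → normalised to [0°, 360°): 189.154°.

189.2°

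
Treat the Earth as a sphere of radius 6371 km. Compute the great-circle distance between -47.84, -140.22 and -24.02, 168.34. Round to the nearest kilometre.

Δλ = 168.34 − -140.22 = 308.56°; wrapped into (−180°, 180°]: -51.44°.
Δφ = -24.02 − -47.84 = 23.82°.
a = sin²(Δφ/2) + cos φ₁ · cos φ₂ · sin²(Δλ/2) = 0.158054.
c = 2·atan2(√a, √(1−a)) = 0.81771 rad → d = 6371·c ≈ 5209.64 km.

5210 km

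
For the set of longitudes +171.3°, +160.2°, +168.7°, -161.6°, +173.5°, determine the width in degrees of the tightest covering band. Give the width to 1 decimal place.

Sort the longitudes: -161.6°, +160.2°, +168.7°, +171.3°, +173.5°.
Eastward gaps between consecutive values (wrapping around): 321.8°, 8.5°, 2.6°, 2.2°, 24.9°.
Largest gap = 321.8° ⇒ minimal covering band is its complement: 360° − 321.8° = 38.2°.
Band runs from +160.2° eastward to -161.6°, crossing the antimeridian.

38.2°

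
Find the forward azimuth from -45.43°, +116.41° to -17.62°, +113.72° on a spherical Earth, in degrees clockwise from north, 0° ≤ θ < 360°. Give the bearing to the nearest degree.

355°

Δλ = 113.72 − 116.41 = -2.69°.
θ = atan2( sin Δλ · cos φ₂ , cos φ₁ · sin φ₂ − sin φ₁ · cos φ₂ · cos Δλ )
  = atan2(-0.04473, 0.46579) = -5.485° → normalised to [0°, 360°): 354.515°.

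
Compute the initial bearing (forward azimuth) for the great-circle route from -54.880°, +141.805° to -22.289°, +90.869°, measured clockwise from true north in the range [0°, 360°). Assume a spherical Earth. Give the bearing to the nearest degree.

290°

Δλ = 90.869 − 141.805 = -50.936°.
θ = atan2( sin Δλ · cos φ₂ , cos φ₁ · sin φ₂ − sin φ₁ · cos φ₂ · cos Δλ )
  = atan2(-0.71843, 0.25875) = -70.193° → normalised to [0°, 360°): 289.807°.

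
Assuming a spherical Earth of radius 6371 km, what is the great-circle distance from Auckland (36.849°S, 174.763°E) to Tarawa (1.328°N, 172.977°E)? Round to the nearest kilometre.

4249 km

Δλ = 172.977 − 174.763 = -1.786°.
Δφ = 1.328 − -36.849 = 38.177°.
a = sin²(Δφ/2) + cos φ₁ · cos φ₂ · sin²(Δλ/2) = 0.107142.
c = 2·atan2(√a, √(1−a)) = 0.66694 rad → d = 6371·c ≈ 4249.09 km.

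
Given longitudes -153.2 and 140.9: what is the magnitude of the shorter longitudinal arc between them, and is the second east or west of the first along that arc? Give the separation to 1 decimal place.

65.9° west

Raw difference: 140.9 − -153.2 = 294.1°.
Normalise into (−180°, 180°]: 294.1° − 360° = -65.9°.
Negative ⇒ the second point lies to the west; separation 65.9°.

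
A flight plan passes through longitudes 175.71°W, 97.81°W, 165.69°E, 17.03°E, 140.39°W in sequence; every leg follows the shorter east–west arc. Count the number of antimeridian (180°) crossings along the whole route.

1

Leg 1: -175.71° → -97.81°, shortest Δλ = 77.9° (east) — does not cross 180°.
Leg 2: -97.81° → +165.69°, shortest Δλ = -96.5° (west) — crosses 180°.
Leg 3: +165.69° → +17.03°, shortest Δλ = -148.66° (west) — does not cross 180°.
Leg 4: +17.03° → -140.39°, shortest Δλ = -157.42° (west) — does not cross 180°.
Total crossings: 1.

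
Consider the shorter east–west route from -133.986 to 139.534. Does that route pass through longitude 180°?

Naïve |139.534 − -133.986| = 273.52° > 180°, so the shorter arc goes the other way round — across 180°.
Signed shortest Δλ = ((139.534 − -133.986 + 180) mod 360) − 180 = -86.48°.
Going west by 86.48° from -133.986° passes through 180° before reaching +139.534°.

Yes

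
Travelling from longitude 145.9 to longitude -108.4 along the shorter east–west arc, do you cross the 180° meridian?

Yes

Naïve |-108.4 − 145.9| = 254.3° > 180°, so the shorter arc goes the other way round — across 180°.
Signed shortest Δλ = ((-108.4 − 145.9 + 180) mod 360) − 180 = 105.7°.
Going east by 105.7° from +145.9° passes through 180° before reaching -108.4°.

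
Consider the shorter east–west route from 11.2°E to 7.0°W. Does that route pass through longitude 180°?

Signed shortest Δλ = ((-7.0 − 11.2 + 180) mod 360) − 180 = -18.2°.
Going west by 18.2° from +11.2° reaches -7.0° without touching 180°.

No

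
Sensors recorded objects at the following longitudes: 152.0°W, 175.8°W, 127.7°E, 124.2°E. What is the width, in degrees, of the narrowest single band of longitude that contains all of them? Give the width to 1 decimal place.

83.8°

Sort the longitudes: -175.8°, -152.0°, +124.2°, +127.7°.
Eastward gaps between consecutive values (wrapping around): 23.8°, 276.2°, 3.5°, 56.5°.
Largest gap = 276.2° ⇒ minimal covering band is its complement: 360° − 276.2° = 83.8°.
Band runs from +124.2° eastward to -152.0°, crossing the antimeridian.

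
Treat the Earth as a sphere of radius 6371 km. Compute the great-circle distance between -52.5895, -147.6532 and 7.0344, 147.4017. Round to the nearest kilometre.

Δλ = 147.4017 − -147.6532 = 295.0549°; wrapped into (−180°, 180°]: -64.9451°.
Δφ = 7.0344 − -52.5895 = 59.6239°.
a = sin²(Δφ/2) + cos φ₁ · cos φ₂ · sin²(Δλ/2) = 0.420967.
c = 2·atan2(√a, √(1−a)) = 1.41206 rad → d = 6371·c ≈ 8996.26 km.

8996 km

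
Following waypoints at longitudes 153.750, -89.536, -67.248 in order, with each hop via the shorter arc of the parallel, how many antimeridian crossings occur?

1

Leg 1: +153.750° → -89.536°, shortest Δλ = 116.714° (east) — crosses 180°.
Leg 2: -89.536° → -67.248°, shortest Δλ = 22.288° (east) — does not cross 180°.
Total crossings: 1.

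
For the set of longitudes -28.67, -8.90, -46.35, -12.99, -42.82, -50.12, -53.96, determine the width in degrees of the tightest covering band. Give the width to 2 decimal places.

Sort the longitudes: -53.96°, -50.12°, -46.35°, -42.82°, -28.67°, -12.99°, -8.90°.
Eastward gaps between consecutive values (wrapping around): 3.84°, 3.77°, 3.53°, 14.15°, 15.68°, 4.09°, 314.94°.
Largest gap = 314.94° ⇒ minimal covering band is its complement: 360° − 314.94° = 45.06°.
Band runs from -53.96° eastward to -8.90°.

45.06°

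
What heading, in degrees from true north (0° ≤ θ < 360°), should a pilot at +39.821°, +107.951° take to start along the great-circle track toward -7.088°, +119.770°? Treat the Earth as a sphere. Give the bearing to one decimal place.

Δλ = 119.770 − 107.951 = 11.819°.
θ = atan2( sin Δλ · cos φ₂ , cos φ₁ · sin φ₂ − sin φ₁ · cos φ₂ · cos Δλ )
  = atan2(0.20326, -0.71680) = 164.169° → normalised to [0°, 360°): 164.169°.

164.2°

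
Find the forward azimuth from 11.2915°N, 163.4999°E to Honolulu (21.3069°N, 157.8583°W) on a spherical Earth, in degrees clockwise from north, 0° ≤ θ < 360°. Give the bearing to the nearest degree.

Δλ = -157.8583 − 163.4999 = -321.3582°; wrapped into (−180°, 180°]: 38.6418°.
θ = atan2( sin Δλ · cos φ₂ , cos φ₁ · sin φ₂ − sin φ₁ · cos φ₂ · cos Δλ )
  = atan2(0.58177, 0.21385) = 69.817° → normalised to [0°, 360°): 69.817°.

70°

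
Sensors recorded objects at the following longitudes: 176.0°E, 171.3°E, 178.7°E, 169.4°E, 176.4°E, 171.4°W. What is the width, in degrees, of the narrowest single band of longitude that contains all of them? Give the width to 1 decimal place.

Sort the longitudes: -171.4°, +169.4°, +171.3°, +176.0°, +176.4°, +178.7°.
Eastward gaps between consecutive values (wrapping around): 340.8°, 1.9°, 4.7°, 0.4°, 2.3°, 9.9°.
Largest gap = 340.8° ⇒ minimal covering band is its complement: 360° − 340.8° = 19.2°.
Band runs from +169.4° eastward to -171.4°, crossing the antimeridian.

19.2°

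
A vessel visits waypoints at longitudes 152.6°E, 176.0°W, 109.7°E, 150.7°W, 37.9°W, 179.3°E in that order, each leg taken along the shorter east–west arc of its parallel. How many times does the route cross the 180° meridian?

Leg 1: +152.6° → -176.0°, shortest Δλ = 31.4° (east) — crosses 180°.
Leg 2: -176.0° → +109.7°, shortest Δλ = -74.3° (west) — crosses 180°.
Leg 3: +109.7° → -150.7°, shortest Δλ = 99.6° (east) — crosses 180°.
Leg 4: -150.7° → -37.9°, shortest Δλ = 112.8° (east) — does not cross 180°.
Leg 5: -37.9° → +179.3°, shortest Δλ = -142.8° (west) — crosses 180°.
Total crossings: 4.

4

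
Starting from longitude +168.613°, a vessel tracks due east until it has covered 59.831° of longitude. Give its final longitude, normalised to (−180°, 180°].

-131.556°

Start at +168.613°; shift +59.831° → +228.444°.
+228.444° lies outside (−180°, 180°]; subtract 360° → -131.556°.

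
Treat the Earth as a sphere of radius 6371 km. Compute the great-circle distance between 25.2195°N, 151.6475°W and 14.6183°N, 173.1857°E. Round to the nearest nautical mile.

Δλ = 173.1857 − -151.6475 = 324.8332°; wrapped into (−180°, 180°]: -35.1668°.
Δφ = 14.6183 − 25.2195 = -10.6012°.
a = sin²(Δφ/2) + cos φ₁ · cos φ₂ · sin²(Δλ/2) = 0.088423.
c = 2·atan2(√a, √(1−a)) = 0.60385 rad → d = 6371·c ≈ 3847.16 km ≈ 2077.30 nmi.

2077 nmi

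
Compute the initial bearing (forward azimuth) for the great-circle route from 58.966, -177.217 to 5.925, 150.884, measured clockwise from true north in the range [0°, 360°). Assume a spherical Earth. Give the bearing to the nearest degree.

218°

Δλ = 150.884 − -177.217 = 328.101°; wrapped into (−180°, 180°]: -31.899°.
θ = atan2( sin Δλ · cos φ₂ , cos φ₁ · sin φ₂ − sin φ₁ · cos φ₂ · cos Δλ )
  = atan2(-0.52560, -0.67035) = -141.901° → normalised to [0°, 360°): 218.099°.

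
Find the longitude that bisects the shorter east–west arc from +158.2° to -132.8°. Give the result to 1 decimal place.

-167.3°

Signed shortest Δλ from +158.2° to -132.8° is +69.0°.
Midpoint longitude = +158.2° + (+69.0°)/2 = +158.2° + 34.5° = +192.7°.
Normalise into (−180°, 180°]: -167.3°.
(The naïve average (+158.2 + -132.8)/2 = 12.7° is on the wrong side of the globe.)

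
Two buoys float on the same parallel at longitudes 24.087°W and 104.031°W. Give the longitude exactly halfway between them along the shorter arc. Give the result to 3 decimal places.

64.059°W

Signed shortest Δλ from -24.087° to -104.031° is -79.944°.
Midpoint longitude = -24.087° + (-79.944°)/2 = -24.087° − 39.972° = -64.059°.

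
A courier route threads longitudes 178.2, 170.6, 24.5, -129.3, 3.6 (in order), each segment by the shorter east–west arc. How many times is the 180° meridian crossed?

0

Leg 1: +178.2° → +170.6°, shortest Δλ = -7.6° (west) — does not cross 180°.
Leg 2: +170.6° → +24.5°, shortest Δλ = -146.1° (west) — does not cross 180°.
Leg 3: +24.5° → -129.3°, shortest Δλ = -153.8° (west) — does not cross 180°.
Leg 4: -129.3° → +3.6°, shortest Δλ = 132.9° (east) — does not cross 180°.
Total crossings: 0.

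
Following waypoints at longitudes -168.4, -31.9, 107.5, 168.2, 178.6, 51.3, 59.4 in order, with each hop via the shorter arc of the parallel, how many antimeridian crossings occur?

Leg 1: -168.4° → -31.9°, shortest Δλ = 136.5° (east) — does not cross 180°.
Leg 2: -31.9° → +107.5°, shortest Δλ = 139.4° (east) — does not cross 180°.
Leg 3: +107.5° → +168.2°, shortest Δλ = 60.7° (east) — does not cross 180°.
Leg 4: +168.2° → +178.6°, shortest Δλ = 10.4° (east) — does not cross 180°.
Leg 5: +178.6° → +51.3°, shortest Δλ = -127.3° (west) — does not cross 180°.
Leg 6: +51.3° → +59.4°, shortest Δλ = 8.1° (east) — does not cross 180°.
Total crossings: 0.

0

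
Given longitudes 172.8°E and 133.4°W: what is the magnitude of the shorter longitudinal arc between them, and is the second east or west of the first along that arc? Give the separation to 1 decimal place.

Raw difference: -133.4 − 172.8 = -306.2°.
Normalise into (−180°, 180°]: -306.2° + 360° = 53.8°.
Positive ⇒ the second point lies to the east; separation 53.8°.

53.8° east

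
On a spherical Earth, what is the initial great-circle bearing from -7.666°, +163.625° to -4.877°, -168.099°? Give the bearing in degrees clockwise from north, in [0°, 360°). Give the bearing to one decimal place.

Δλ = -168.099 − 163.625 = -331.724°; wrapped into (−180°, 180°]: 28.276°.
θ = atan2( sin Δλ · cos φ₂ , cos φ₁ · sin φ₂ − sin φ₁ · cos φ₂ · cos Δλ )
  = atan2(0.47200, 0.03280) = 86.025° → normalised to [0°, 360°): 86.025°.

86.0°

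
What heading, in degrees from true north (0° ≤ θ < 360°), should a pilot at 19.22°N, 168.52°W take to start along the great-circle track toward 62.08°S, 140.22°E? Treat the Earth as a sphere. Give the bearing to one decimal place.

Δλ = 140.22 − -168.52 = 308.74°; wrapped into (−180°, 180°]: -51.26°.
θ = atan2( sin Δλ · cos φ₂ , cos φ₁ · sin φ₂ − sin φ₁ · cos φ₂ · cos Δλ )
  = atan2(-0.36522, -0.93081) = -158.576° → normalised to [0°, 360°): 201.424°.

201.4°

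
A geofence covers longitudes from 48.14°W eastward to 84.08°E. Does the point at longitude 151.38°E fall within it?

No

Band width going east from -48.14° to +84.08°: ((84.08 − -48.14) mod 360) = 132.22°.
Offset of +151.38° east of the west edge: ((151.38 − -48.14) mod 360) = 199.52°.
199.52° > 132.22° ⇒ outside.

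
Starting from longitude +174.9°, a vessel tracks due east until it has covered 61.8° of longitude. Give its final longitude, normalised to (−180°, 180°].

Start at +174.9°; shift +61.8° → +236.7°.
+236.7° lies outside (−180°, 180°]; subtract 360° → -123.3°.

-123.3°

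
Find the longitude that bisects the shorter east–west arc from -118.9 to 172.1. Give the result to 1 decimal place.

-153.4°

Signed shortest Δλ from -118.9° to +172.1° is -69.0°.
Midpoint longitude = -118.9° + (-69.0°)/2 = -118.9° − 34.5° = -153.4°.
(The naïve average (-118.9 + +172.1)/2 = 26.6° is on the wrong side of the globe.)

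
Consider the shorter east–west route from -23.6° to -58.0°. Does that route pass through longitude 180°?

No

Signed shortest Δλ = ((-58.0 − -23.6 + 180) mod 360) − 180 = -34.4°.
Going west by 34.4° from -23.6° reaches -58.0° without touching 180°.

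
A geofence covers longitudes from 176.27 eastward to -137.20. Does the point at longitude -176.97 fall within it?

Yes

Band width going east from +176.27° to -137.20°: ((-137.20 − 176.27) mod 360) = 46.53°.
Offset of -176.97° east of the west edge: ((-176.97 − 176.27) mod 360) = 6.76°.
6.76° ≤ 46.53° ⇒ inside.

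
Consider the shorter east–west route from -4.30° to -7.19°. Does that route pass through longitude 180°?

Signed shortest Δλ = ((-7.19 − -4.30 + 180) mod 360) − 180 = -2.89°.
Going west by 2.89° from -4.30° reaches -7.19° without touching 180°.

No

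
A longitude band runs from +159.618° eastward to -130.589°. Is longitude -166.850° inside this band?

Band width going east from +159.618° to -130.589°: ((-130.589 − 159.618) mod 360) = 69.793°.
Offset of -166.850° east of the west edge: ((-166.850 − 159.618) mod 360) = 33.532°.
33.532° ≤ 69.793° ⇒ inside.

Yes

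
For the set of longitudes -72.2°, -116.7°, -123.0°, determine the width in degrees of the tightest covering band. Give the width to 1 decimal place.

Sort the longitudes: -123.0°, -116.7°, -72.2°.
Eastward gaps between consecutive values (wrapping around): 6.3°, 44.5°, 309.2°.
Largest gap = 309.2° ⇒ minimal covering band is its complement: 360° − 309.2° = 50.8°.
Band runs from -123.0° eastward to -72.2°.

50.8°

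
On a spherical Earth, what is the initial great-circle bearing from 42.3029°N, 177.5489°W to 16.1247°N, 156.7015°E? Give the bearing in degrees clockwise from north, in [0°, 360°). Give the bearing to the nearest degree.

Δλ = 156.7015 − -177.5489 = 334.2504°; wrapped into (−180°, 180°]: -25.7496°.
θ = atan2( sin Δλ · cos φ₂ , cos φ₁ · sin φ₂ − sin φ₁ · cos φ₂ · cos Δλ )
  = atan2(-0.41735, -0.37696) = -132.089° → normalised to [0°, 360°): 227.911°.

228°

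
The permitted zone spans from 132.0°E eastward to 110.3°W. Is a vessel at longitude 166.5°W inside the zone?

Band width going east from +132.0° to -110.3°: ((-110.3 − 132.0) mod 360) = 117.7°.
Offset of -166.5° east of the west edge: ((-166.5 − 132.0) mod 360) = 61.5°.
61.5° ≤ 117.7° ⇒ inside.

Yes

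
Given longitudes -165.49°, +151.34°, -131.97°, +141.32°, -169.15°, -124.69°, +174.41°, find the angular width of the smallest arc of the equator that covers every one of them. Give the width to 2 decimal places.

Sort the longitudes: -169.15°, -165.49°, -131.97°, -124.69°, +141.32°, +151.34°, +174.41°.
Eastward gaps between consecutive values (wrapping around): 3.66°, 33.52°, 7.28°, 266.01°, 10.02°, 23.07°, 16.44°.
Largest gap = 266.01° ⇒ minimal covering band is its complement: 360° − 266.01° = 93.99°.
Band runs from +141.32° eastward to -124.69°, crossing the antimeridian.

93.99°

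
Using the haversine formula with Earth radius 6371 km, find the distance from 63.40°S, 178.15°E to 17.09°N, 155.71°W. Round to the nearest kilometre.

Δλ = -155.71 − 178.15 = -333.86°; wrapped into (−180°, 180°]: 26.14°.
Δφ = 17.09 − -63.40 = 80.49°.
a = sin²(Δφ/2) + cos φ₁ · cos φ₂ · sin²(Δλ/2) = 0.439277.
c = 2·atan2(√a, √(1−a)) = 1.44905 rad → d = 6371·c ≈ 9231.90 km.

9232 km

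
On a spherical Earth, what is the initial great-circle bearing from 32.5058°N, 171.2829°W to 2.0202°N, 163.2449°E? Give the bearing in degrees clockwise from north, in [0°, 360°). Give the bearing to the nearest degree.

223°

Δλ = 163.2449 − -171.2829 = 334.5278°; wrapped into (−180°, 180°]: -25.4722°.
θ = atan2( sin Δλ · cos φ₂ , cos φ₁ · sin φ₂ − sin φ₁ · cos φ₂ · cos Δλ )
  = atan2(-0.42981, -0.45512) = -136.638° → normalised to [0°, 360°): 223.362°.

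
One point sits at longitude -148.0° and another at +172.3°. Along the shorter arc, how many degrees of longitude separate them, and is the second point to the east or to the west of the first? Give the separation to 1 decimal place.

Raw difference: 172.3 − -148.0 = 320.3°.
Normalise into (−180°, 180°]: 320.3° − 360° = -39.7°.
Negative ⇒ the second point lies to the west; separation 39.7°.

39.7° west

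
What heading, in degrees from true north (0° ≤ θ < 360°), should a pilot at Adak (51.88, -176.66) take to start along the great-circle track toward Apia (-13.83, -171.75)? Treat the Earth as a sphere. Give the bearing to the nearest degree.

175°

Δλ = -171.75 − -176.66 = 4.91°.
θ = atan2( sin Δλ · cos φ₂ , cos φ₁ · sin φ₂ − sin φ₁ · cos φ₂ · cos Δλ )
  = atan2(0.08311, -0.90867) = 174.774° → normalised to [0°, 360°): 174.774°.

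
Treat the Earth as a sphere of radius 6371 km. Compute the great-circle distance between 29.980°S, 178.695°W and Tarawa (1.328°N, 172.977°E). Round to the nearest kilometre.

3592 km

Δλ = 172.977 − -178.695 = 351.672°; wrapped into (−180°, 180°]: -8.328°.
Δφ = 1.328 − -29.980 = 31.308°.
a = sin²(Δφ/2) + cos φ₁ · cos φ₂ · sin²(Δλ/2) = 0.077373.
c = 2·atan2(√a, √(1−a)) = 0.56375 rad → d = 6371·c ≈ 3591.68 km.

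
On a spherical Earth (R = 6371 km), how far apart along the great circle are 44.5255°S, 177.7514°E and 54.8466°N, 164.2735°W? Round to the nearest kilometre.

Δλ = -164.2735 − 177.7514 = -342.0249°; wrapped into (−180°, 180°]: 17.9751°.
Δφ = 54.8466 − -44.5255 = 99.3721°.
a = sin²(Δφ/2) + cos φ₁ · cos φ₂ · sin²(Δλ/2) = 0.591441.
c = 2·atan2(√a, √(1−a)) = 1.75471 rad → d = 6371·c ≈ 11179.27 km.

11179 km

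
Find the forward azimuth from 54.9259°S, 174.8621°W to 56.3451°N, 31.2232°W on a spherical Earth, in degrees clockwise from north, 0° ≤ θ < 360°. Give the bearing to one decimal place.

Δλ = -31.2232 − -174.8621 = 143.6389°.
θ = atan2( sin Δλ · cos φ₂ , cos φ₁ · sin φ₂ − sin φ₁ · cos φ₂ · cos Δλ )
  = atan2(0.32856, 0.11308) = 71.009° → normalised to [0°, 360°): 71.009°.

71.0°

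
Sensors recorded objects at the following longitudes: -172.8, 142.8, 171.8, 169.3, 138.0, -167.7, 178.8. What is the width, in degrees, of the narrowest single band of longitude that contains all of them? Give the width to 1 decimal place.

Sort the longitudes: -172.8°, -167.7°, +138.0°, +142.8°, +169.3°, +171.8°, +178.8°.
Eastward gaps between consecutive values (wrapping around): 5.1°, 305.7°, 4.8°, 26.5°, 2.5°, 7.0°, 8.4°.
Largest gap = 305.7° ⇒ minimal covering band is its complement: 360° − 305.7° = 54.3°.
Band runs from +138.0° eastward to -167.7°, crossing the antimeridian.

54.3°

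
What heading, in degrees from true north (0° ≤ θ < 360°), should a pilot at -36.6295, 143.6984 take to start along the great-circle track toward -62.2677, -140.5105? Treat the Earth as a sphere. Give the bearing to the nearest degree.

Δλ = -140.5105 − 143.6984 = -284.2089°; wrapped into (−180°, 180°]: 75.7911°.
θ = atan2( sin Δλ · cos φ₂ , cos φ₁ · sin φ₂ − sin φ₁ · cos φ₂ · cos Δλ )
  = atan2(0.45111, -0.64218) = 144.913° → normalised to [0°, 360°): 144.913°.

145°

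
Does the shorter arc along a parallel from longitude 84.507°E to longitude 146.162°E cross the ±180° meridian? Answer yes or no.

No

Signed shortest Δλ = ((146.162 − 84.507 + 180) mod 360) − 180 = 61.655°.
Going east by 61.655° from +84.507° reaches +146.162° without touching 180°.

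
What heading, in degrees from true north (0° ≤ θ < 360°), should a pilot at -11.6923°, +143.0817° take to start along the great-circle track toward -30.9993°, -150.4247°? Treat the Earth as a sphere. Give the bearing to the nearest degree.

Δλ = -150.4247 − 143.0817 = -293.5064°; wrapped into (−180°, 180°]: 66.4936°.
θ = atan2( sin Δλ · cos φ₂ , cos φ₁ · sin φ₂ − sin φ₁ · cos φ₂ · cos Δλ )
  = atan2(0.78604, -0.43506) = 118.964° → normalised to [0°, 360°): 118.964°.

119°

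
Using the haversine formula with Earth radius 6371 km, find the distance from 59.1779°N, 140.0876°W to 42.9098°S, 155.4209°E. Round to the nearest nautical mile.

6906 nmi

Δλ = 155.4209 − -140.0876 = 295.5085°; wrapped into (−180°, 180°]: -64.4915°.
Δφ = -42.9098 − 59.1779 = -102.0877°.
a = sin²(Δφ/2) + cos φ₁ · cos φ₂ · sin²(Δλ/2) = 0.711537.
c = 2·atan2(√a, √(1−a)) = 2.00763 rad → d = 6371·c ≈ 12790.62 km ≈ 6906.38 nmi.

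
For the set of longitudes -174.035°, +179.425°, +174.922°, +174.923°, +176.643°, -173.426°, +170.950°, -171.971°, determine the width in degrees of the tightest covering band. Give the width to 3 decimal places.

Sort the longitudes: -174.035°, -173.426°, -171.971°, +170.950°, +174.922°, +174.923°, +176.643°, +179.425°.
Eastward gaps between consecutive values (wrapping around): 0.609°, 1.455°, 342.921°, 3.972°, 0.001°, 1.720°, 2.782°, 6.540°.
Largest gap = 342.921° ⇒ minimal covering band is its complement: 360° − 342.921° = 17.079°.
Band runs from +170.950° eastward to -171.971°, crossing the antimeridian.

17.079°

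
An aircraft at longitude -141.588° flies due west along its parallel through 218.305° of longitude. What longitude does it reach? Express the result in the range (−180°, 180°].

Start at -141.588°; shift −218.305° → -359.893°.
-359.893° lies outside (−180°, 180°]; add 360° → +0.107°.

+0.107°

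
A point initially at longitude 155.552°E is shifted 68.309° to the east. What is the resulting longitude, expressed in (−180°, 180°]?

136.139°W

Start at +155.552°; shift +68.309° → +223.861°.
+223.861° lies outside (−180°, 180°]; subtract 360° → -136.139°.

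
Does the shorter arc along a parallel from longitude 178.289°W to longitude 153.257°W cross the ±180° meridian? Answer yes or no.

Signed shortest Δλ = ((-153.257 − -178.289 + 180) mod 360) − 180 = 25.032°.
Going east by 25.032° from -178.289° reaches -153.257° without touching 180°.

No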